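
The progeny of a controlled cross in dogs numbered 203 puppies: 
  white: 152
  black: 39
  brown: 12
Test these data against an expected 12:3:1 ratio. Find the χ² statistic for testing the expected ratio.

0.061

Expected counts for N = 203 under a 12:3:1 ratio (total parts = 16):
  white: 203 × 12/16 = 152.25
  black: 203 × 3/16 = 38.0625
  brown: 203 × 1/16 = 12.6875
χ² = Σ (O − E)² / E
  white: (152 − 152.25)² / 152.25 = 0.0004
  black: (39 − 38.0625)² / 38.0625 = 0.0231
  brown: (12 − 12.6875)² / 12.6875 = 0.0373
χ² = 0.0004 + 0.0231 + 0.0373 = 0.0608 ≈ 0.061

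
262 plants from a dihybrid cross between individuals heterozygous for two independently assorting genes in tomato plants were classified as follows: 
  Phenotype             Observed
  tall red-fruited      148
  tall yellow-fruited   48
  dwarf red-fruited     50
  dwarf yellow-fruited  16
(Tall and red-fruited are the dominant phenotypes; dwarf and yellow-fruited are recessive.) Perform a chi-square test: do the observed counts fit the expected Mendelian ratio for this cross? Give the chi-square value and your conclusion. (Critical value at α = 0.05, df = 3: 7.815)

A dihybrid F₂ with independent assortment and complete dominance at both loci gives a 9:3:3:1 phenotypic ratio.
Total ratio parts = 16. Expected numbers out of 262:
  tall red-fruited: 262 × 9/16 = 147.375
  tall yellow-fruited: 262 × 3/16 = 49.125
  dwarf red-fruited: 262 × 3/16 = 49.125
  dwarf yellow-fruited: 262 × 1/16 = 16.375
χ² = Σ (O − E)² / E
  tall red-fruited: (148 − 147.375)² / 147.375 = 0.0027
  tall yellow-fruited: (48 − 49.125)² / 49.125 = 0.0258
  dwarf red-fruited: (50 − 49.125)² / 49.125 = 0.0156
  dwarf yellow-fruited: (16 − 16.375)² / 16.375 = 0.0086
χ² = 0.0027 + 0.0258 + 0.0156 + 0.0086 = 0.0527 ≈ 0.053
Degrees of freedom = 4 − 1 = 3; critical value at α = 0.05 is 7.815.
Since 0.053 < 7.815, we fail to reject the null hypothesis — the data are consistent with the 9:3:3:1 ratio.

0.053; consistent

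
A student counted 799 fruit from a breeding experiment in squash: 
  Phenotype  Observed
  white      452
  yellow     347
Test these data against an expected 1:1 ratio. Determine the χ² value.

The 1:1 ratio has 2 parts, so with N = 799 the expected counts are:
  white: 799 × 1/2 = 399.5
  yellow: 799 × 1/2 = 399.5
χ² = Σ (O − E)² / E
  white: (452 − 399.5)² / 399.5 = 6.8992
  yellow: (347 − 399.5)² / 399.5 = 6.8992
χ² = 6.8992 + 6.8992 = 13.7984 ≈ 13.798

13.798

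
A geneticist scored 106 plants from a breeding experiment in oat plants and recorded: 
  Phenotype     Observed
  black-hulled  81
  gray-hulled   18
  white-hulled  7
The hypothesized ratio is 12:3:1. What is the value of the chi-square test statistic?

0.226

The 12:3:1 ratio has 16 parts, so with N = 106 the expected counts are:
  black-hulled: 106 × 12/16 = 79.5
  gray-hulled: 106 × 3/16 = 19.875
  white-hulled: 106 × 1/16 = 6.625
χ² = Σ (O − E)² / E
  black-hulled: (81 − 79.5)² / 79.5 = 0.0283
  gray-hulled: (18 − 19.875)² / 19.875 = 0.1769
  white-hulled: (7 − 6.625)² / 6.625 = 0.0212
χ² = 0.0283 + 0.1769 + 0.0212 = 0.2264 ≈ 0.226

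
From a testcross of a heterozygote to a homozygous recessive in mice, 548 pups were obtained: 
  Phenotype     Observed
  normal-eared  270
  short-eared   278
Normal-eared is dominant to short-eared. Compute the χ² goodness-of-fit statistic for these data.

0.117

A testcross of a heterozygote (Aa × aa) gives a 1:1 phenotypic ratio.
The 1:1 ratio has 2 parts, so with N = 548 the expected counts are:
  normal-eared: 548 × 1/2 = 274
  short-eared: 548 × 1/2 = 274
χ² = Σ (O − E)² / E
  normal-eared: (270 − 274)² / 274 = 0.0584
  short-eared: (278 − 274)² / 274 = 0.0584
χ² = 0.0584 + 0.0584 = 0.1168 ≈ 0.117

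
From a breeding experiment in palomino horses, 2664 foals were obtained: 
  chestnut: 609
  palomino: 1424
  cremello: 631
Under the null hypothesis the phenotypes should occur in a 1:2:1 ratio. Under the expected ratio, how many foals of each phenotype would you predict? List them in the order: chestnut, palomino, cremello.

666, 1332, 666

Total ratio parts = 4. Expected numbers out of 2664:
  chestnut: 2664 × 1/4 = 666
  palomino: 2664 × 2/4 = 1332
  cremello: 2664 × 1/4 = 666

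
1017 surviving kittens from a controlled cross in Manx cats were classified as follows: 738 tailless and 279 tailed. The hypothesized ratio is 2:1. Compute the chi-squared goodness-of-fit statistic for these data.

15.929

Expected counts for N = 1017 under a 2:1 ratio (total parts = 3):
  tailless: 1017 × 2/3 = 678
  tailed: 1017 × 1/3 = 339
χ² = Σ (O − E)² / E
  tailless: (738 − 678)² / 678 = 5.3097
  tailed: (279 − 339)² / 339 = 10.6195
χ² = 5.3097 + 10.6195 = 15.9292 ≈ 15.929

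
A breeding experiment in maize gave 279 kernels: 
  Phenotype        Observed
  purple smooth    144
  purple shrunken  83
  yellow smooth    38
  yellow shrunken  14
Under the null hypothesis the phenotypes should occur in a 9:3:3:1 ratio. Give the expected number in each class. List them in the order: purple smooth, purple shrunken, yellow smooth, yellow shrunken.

156.9375, 52.3125, 52.3125, 17.4375

Under the 9:3:3:1 hypothesis (Σ ratio = 16, N = 279):
  purple smooth: 279 × 9/16 = 156.9375
  purple shrunken: 279 × 3/16 = 52.3125
  yellow smooth: 279 × 3/16 = 52.3125
  yellow shrunken: 279 × 1/16 = 17.4375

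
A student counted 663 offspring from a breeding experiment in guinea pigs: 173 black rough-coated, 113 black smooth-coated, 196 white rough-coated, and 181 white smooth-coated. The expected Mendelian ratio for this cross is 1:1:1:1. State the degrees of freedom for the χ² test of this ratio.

3

A goodness-of-fit test with 4 phenotype classes has df = 4 − 1 = 3.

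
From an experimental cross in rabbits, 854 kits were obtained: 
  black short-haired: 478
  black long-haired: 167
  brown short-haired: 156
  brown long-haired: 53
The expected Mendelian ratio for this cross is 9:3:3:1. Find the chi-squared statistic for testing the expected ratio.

0.416

The 9:3:3:1 ratio has 16 parts, so with N = 854 the expected counts are:
  black short-haired: 854 × 9/16 = 480.375
  black long-haired: 854 × 3/16 = 160.125
  brown short-haired: 854 × 3/16 = 160.125
  brown long-haired: 854 × 1/16 = 53.375
χ² = Σ (O − E)² / E
  black short-haired: (478 − 480.375)² / 480.375 = 0.0117
  black long-haired: (167 − 160.125)² / 160.125 = 0.2952
  brown short-haired: (156 − 160.125)² / 160.125 = 0.1063
  brown long-haired: (53 − 53.375)² / 53.375 = 0.0026
χ² = 0.0117 + 0.2952 + 0.1063 + 0.0026 = 0.4158 ≈ 0.416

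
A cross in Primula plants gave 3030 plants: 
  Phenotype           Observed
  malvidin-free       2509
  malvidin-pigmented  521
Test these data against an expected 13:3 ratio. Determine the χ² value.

4.811

The 13:3 ratio has 16 parts, so with N = 3030 the expected counts are:
  malvidin-free: 3030 × 13/16 = 2461.875
  malvidin-pigmented: 3030 × 3/16 = 568.125
χ² = Σ (O − E)² / E
  malvidin-free: (2509 − 2461.875)² / 2461.875 = 0.9021
  malvidin-pigmented: (521 − 568.125)² / 568.125 = 3.9089
χ² = 0.9021 + 3.9089 = 4.811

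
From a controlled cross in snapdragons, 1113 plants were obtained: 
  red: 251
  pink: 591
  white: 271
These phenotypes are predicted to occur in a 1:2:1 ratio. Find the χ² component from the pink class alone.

Total ratio parts = 4. Expected numbers out of 1113:
  red: 1113 × 1/4 = 278.25
  pink: 1113 × 2/4 = 556.5
  white: 1113 × 1/4 = 278.25
Contribution of pink: (591 − 556.5)² / 556.5 = 2.1388

2.139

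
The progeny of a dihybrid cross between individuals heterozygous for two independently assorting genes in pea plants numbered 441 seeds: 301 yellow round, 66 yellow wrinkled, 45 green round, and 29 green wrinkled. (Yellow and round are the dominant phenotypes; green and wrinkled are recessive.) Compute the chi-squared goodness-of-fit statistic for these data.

A dihybrid F₂ with independent assortment and complete dominance at both loci gives a 9:3:3:1 phenotypic ratio.
Expected counts for N = 441 under a 9:3:3:1 ratio (total parts = 16):
  yellow round: 441 × 9/16 = 248.0625
  yellow wrinkled: 441 × 3/16 = 82.6875
  green round: 441 × 3/16 = 82.6875
  green wrinkled: 441 × 1/16 = 27.5625
χ² = Σ (O − E)² / E
  yellow round: (301 − 248.0625)² / 248.0625 = 11.2971
  yellow wrinkled: (66 − 82.6875)² / 82.6875 = 3.3678
  green round: (45 − 82.6875)² / 82.6875 = 17.1773
  green wrinkled: (29 − 27.5625)² / 27.5625 = 0.0750
χ² = 11.2971 + 3.3678 + 17.1773 + 0.0750 = 31.9172 ≈ 31.917

31.917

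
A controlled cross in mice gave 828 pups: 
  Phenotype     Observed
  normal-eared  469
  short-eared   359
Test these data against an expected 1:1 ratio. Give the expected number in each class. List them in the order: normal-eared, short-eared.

414, 414

Expected counts for N = 828 under a 1:1 ratio (total parts = 2):
  normal-eared: 828 × 1/2 = 414
  short-eared: 828 × 1/2 = 414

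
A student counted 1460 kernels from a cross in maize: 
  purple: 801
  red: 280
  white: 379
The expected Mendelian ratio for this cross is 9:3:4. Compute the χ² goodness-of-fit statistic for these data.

Under the 9:3:4 hypothesis (Σ ratio = 16, N = 1460):
  purple: 1460 × 9/16 = 821.25
  red: 1460 × 3/16 = 273.75
  white: 1460 × 4/16 = 365
χ² = Σ (O − E)² / E
  purple: (801 − 821.25)² / 821.25 = 0.4993
  red: (280 − 273.75)² / 273.75 = 0.1427
  white: (379 − 365)² / 365 = 0.5370
χ² = 0.4993 + 0.1427 + 0.5370 = 1.179

1.179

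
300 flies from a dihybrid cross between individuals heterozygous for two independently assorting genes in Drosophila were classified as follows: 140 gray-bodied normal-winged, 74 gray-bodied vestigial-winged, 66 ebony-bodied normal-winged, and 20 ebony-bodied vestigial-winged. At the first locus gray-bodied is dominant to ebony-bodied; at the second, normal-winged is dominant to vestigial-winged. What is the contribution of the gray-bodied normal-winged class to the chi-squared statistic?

4.898

A dihybrid F₂ with independent assortment and complete dominance at both loci gives a 9:3:3:1 phenotypic ratio.
The 9:3:3:1 ratio has 16 parts, so with N = 300 the expected counts are:
  gray-bodied normal-winged: 300 × 9/16 = 168.75
  gray-bodied vestigial-winged: 300 × 3/16 = 56.25
  ebony-bodied normal-winged: 300 × 3/16 = 56.25
  ebony-bodied vestigial-winged: 300 × 1/16 = 18.75
Contribution of gray-bodied normal-winged: (140 − 168.75)² / 168.75 = 4.8981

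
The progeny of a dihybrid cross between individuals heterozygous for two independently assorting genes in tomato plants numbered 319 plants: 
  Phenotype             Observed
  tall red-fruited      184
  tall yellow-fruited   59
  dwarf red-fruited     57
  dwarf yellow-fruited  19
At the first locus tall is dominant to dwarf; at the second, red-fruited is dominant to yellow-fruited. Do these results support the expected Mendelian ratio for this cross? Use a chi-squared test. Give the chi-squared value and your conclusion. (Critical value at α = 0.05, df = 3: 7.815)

0.303; consistent

A dihybrid F₂ with independent assortment and complete dominance at both loci gives a 9:3:3:1 phenotypic ratio.
Under the 9:3:3:1 hypothesis (Σ ratio = 16, N = 319):
  tall red-fruited: 319 × 9/16 = 179.4375
  tall yellow-fruited: 319 × 3/16 = 59.8125
  dwarf red-fruited: 319 × 3/16 = 59.8125
  dwarf yellow-fruited: 319 × 1/16 = 19.9375
χ² = Σ (O − E)² / E
  tall red-fruited: (184 − 179.4375)² / 179.4375 = 0.1160
  tall yellow-fruited: (59 − 59.8125)² / 59.8125 = 0.0110
  dwarf red-fruited: (57 − 59.8125)² / 59.8125 = 0.1322
  dwarf yellow-fruited: (19 − 19.9375)² / 19.9375 = 0.0441
χ² = 0.1160 + 0.0110 + 0.1322 + 0.0441 = 0.3033 ≈ 0.303
Degrees of freedom = 4 − 1 = 3; critical value at α = 0.05 is 7.815.
Since 0.303 < 7.815, we fail to reject the null hypothesis — the data are consistent with the 9:3:3:1 ratio.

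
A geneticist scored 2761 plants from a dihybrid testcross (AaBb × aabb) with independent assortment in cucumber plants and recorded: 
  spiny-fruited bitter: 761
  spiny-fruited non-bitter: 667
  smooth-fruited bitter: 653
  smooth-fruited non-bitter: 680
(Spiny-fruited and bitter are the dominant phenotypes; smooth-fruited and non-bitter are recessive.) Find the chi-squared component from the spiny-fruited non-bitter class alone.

0.783

A dihybrid testcross with independent assortment gives a 1:1:1:1 ratio.
Under the 1:1:1:1 hypothesis (Σ ratio = 4, N = 2761):
  spiny-fruited bitter: 2761 × 1/4 = 690.25
  spiny-fruited non-bitter: 2761 × 1/4 = 690.25
  smooth-fruited bitter: 2761 × 1/4 = 690.25
  smooth-fruited non-bitter: 2761 × 1/4 = 690.25
Contribution of spiny-fruited non-bitter: (667 − 690.25)² / 690.25 = 0.7831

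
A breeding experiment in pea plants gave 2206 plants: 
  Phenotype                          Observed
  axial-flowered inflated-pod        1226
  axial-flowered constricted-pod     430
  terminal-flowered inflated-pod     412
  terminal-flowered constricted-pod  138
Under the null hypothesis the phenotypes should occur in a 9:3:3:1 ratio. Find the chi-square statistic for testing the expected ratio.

Under the 9:3:3:1 hypothesis (Σ ratio = 16, N = 2206):
  axial-flowered inflated-pod: 2206 × 9/16 = 1240.875
  axial-flowered constricted-pod: 2206 × 3/16 = 413.625
  terminal-flowered inflated-pod: 2206 × 3/16 = 413.625
  terminal-flowered constricted-pod: 2206 × 1/16 = 137.875
χ² = Σ (O − E)² / E
  axial-flowered inflated-pod: (1226 − 1240.875)² / 1240.875 = 0.1783
  axial-flowered constricted-pod: (430 − 413.625)² / 413.625 = 0.6483
  terminal-flowered inflated-pod: (412 − 413.625)² / 413.625 = 0.0064
  terminal-flowered constricted-pod: (138 − 137.875)² / 137.875 = 0.0001
χ² = 0.1783 + 0.6483 + 0.0064 + 0.0001 = 0.8331 ≈ 0.833

0.833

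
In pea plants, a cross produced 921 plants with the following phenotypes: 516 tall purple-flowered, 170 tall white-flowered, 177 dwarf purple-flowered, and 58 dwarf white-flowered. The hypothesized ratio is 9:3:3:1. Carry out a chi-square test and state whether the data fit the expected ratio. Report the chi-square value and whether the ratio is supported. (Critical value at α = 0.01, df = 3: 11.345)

Expected counts for N = 921 under a 9:3:3:1 ratio (total parts = 16):
  tall purple-flowered: 921 × 9/16 = 518.0625
  tall white-flowered: 921 × 3/16 = 172.6875
  dwarf purple-flowered: 921 × 3/16 = 172.6875
  dwarf white-flowered: 921 × 1/16 = 57.5625
χ² = Σ (O − E)² / E
  tall purple-flowered: (516 − 518.0625)² / 518.0625 = 0.0082
  tall white-flowered: (170 − 172.6875)² / 172.6875 = 0.0418
  dwarf purple-flowered: (177 − 172.6875)² / 172.6875 = 0.1077
  dwarf white-flowered: (58 − 57.5625)² / 57.5625 = 0.0033
χ² = 0.0082 + 0.0418 + 0.1077 + 0.0033 = 0.161
Degrees of freedom = 4 − 1 = 3; critical value at α = 0.01 is 11.345.
Since 0.161 < 11.345, we fail to reject the null hypothesis — the data are consistent with the 9:3:3:1 ratio.

0.161; consistent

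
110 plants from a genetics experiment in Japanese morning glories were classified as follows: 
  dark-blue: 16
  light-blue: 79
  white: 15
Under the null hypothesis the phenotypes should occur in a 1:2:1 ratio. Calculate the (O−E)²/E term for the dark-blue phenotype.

Total ratio parts = 4. Expected numbers out of 110:
  dark-blue: 110 × 1/4 = 27.5
  light-blue: 110 × 2/4 = 55
  white: 110 × 1/4 = 27.5
Contribution of dark-blue: (16 − 27.5)² / 27.5 = 4.8091

4.809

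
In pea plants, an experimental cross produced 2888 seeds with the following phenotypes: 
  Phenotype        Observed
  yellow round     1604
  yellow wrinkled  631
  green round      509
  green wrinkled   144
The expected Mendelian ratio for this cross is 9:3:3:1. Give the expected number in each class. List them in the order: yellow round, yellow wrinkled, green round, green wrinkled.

Total ratio parts = 16. Expected numbers out of 2888:
  yellow round: 2888 × 9/16 = 1624.5
  yellow wrinkled: 2888 × 3/16 = 541.5
  green round: 2888 × 3/16 = 541.5
  green wrinkled: 2888 × 1/16 = 180.5

1624.5, 541.5, 541.5, 180.5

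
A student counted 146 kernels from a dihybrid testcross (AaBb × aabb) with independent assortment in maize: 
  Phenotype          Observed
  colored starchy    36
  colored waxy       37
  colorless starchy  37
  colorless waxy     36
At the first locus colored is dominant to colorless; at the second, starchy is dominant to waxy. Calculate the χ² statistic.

A dihybrid testcross with independent assortment gives a 1:1:1:1 ratio.
The 1:1:1:1 ratio has 4 parts, so with N = 146 the expected counts are:
  colored starchy: 146 × 1/4 = 36.5
  colored waxy: 146 × 1/4 = 36.5
  colorless starchy: 146 × 1/4 = 36.5
  colorless waxy: 146 × 1/4 = 36.5
χ² = Σ (O − E)² / E
  colored starchy: (36 − 36.5)² / 36.5 = 0.0068
  colored waxy: (37 − 36.5)² / 36.5 = 0.0068
  colorless starchy: (37 − 36.5)² / 36.5 = 0.0068
  colorless waxy: (36 − 36.5)² / 36.5 = 0.0068
χ² = 0.0068 + 0.0068 + 0.0068 + 0.0068 = 0.0272 ≈ 0.027

0.027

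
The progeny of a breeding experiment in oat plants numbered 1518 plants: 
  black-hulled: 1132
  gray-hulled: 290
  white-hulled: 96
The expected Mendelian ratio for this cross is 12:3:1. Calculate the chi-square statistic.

The 12:3:1 ratio has 16 parts, so with N = 1518 the expected counts are:
  black-hulled: 1518 × 12/16 = 1138.5
  gray-hulled: 1518 × 3/16 = 284.625
  white-hulled: 1518 × 1/16 = 94.875
χ² = Σ (O − E)² / E
  black-hulled: (1132 − 1138.5)² / 1138.5 = 0.0371
  gray-hulled: (290 − 284.625)² / 284.625 = 0.1015
  white-hulled: (96 − 94.875)² / 94.875 = 0.0133
χ² = 0.0371 + 0.1015 + 0.0133 = 0.1519 ≈ 0.152

0.152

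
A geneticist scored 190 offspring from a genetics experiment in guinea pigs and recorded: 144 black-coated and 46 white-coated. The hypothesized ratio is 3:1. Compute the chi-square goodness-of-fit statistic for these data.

0.063

The 3:1 ratio has 4 parts, so with N = 190 the expected counts are:
  black-coated: 190 × 3/4 = 142.5
  white-coated: 190 × 1/4 = 47.5
χ² = Σ (O − E)² / E
  black-coated: (144 − 142.5)² / 142.5 = 0.0158
  white-coated: (46 − 47.5)² / 47.5 = 0.0474
χ² = 0.0158 + 0.0474 = 0.0632 ≈ 0.063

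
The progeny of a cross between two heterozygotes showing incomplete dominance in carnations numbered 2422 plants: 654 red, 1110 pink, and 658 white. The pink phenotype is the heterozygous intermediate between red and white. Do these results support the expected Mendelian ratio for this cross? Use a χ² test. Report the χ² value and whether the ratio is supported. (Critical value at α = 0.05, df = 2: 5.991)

With incomplete dominance, a heterozygote × heterozygote cross gives a 1:2:1 phenotypic ratio.
Under the 1:2:1 hypothesis (Σ ratio = 4, N = 2422):
  red: 2422 × 1/4 = 605.5
  pink: 2422 × 2/4 = 1211
  white: 2422 × 1/4 = 605.5
χ² = Σ (O − E)² / E
  red: (654 − 605.5)² / 605.5 = 3.8848
  pink: (1110 − 1211)² / 1211 = 8.4236
  white: (658 − 605.5)² / 605.5 = 4.5520
χ² = 3.8848 + 8.4236 + 4.5520 = 16.8604 ≈ 16.860
Degrees of freedom = 3 − 1 = 2; critical value at α = 0.05 is 5.991.
Since 16.860 > 5.991, we reject the null hypothesis — the data do not fit the 1:2:1 ratio.

16.860; not consistent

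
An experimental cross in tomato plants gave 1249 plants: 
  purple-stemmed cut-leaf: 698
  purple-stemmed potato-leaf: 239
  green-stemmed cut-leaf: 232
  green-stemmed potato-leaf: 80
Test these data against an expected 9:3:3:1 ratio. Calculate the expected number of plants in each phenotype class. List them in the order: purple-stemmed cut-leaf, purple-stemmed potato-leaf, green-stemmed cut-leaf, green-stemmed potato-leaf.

Under the 9:3:3:1 hypothesis (Σ ratio = 16, N = 1249):
  purple-stemmed cut-leaf: 1249 × 9/16 = 702.5625
  purple-stemmed potato-leaf: 1249 × 3/16 = 234.1875
  green-stemmed cut-leaf: 1249 × 3/16 = 234.1875
  green-stemmed potato-leaf: 1249 × 1/16 = 78.0625

702.5625, 234.1875, 234.1875, 78.0625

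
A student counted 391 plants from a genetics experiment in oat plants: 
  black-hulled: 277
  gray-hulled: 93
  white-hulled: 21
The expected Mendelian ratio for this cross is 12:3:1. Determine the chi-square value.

6.671

Under the 12:3:1 hypothesis (Σ ratio = 16, N = 391):
  black-hulled: 391 × 12/16 = 293.25
  gray-hulled: 391 × 3/16 = 73.3125
  white-hulled: 391 × 1/16 = 24.4375
χ² = Σ (O − E)² / E
  black-hulled: (277 − 293.25)² / 293.25 = 0.9005
  gray-hulled: (93 − 73.3125)² / 73.3125 = 5.2869
  white-hulled: (21 − 24.4375)² / 24.4375 = 0.4835
χ² = 0.9005 + 5.2869 + 0.4835 = 6.6709 ≈ 6.671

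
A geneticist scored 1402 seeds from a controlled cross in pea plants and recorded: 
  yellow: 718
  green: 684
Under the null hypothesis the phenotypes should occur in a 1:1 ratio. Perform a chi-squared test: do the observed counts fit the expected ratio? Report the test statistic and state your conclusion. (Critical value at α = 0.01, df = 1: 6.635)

0.825; consistent

Total ratio parts = 2. Expected numbers out of 1402:
  yellow: 1402 × 1/2 = 701
  green: 1402 × 1/2 = 701
χ² = Σ (O − E)² / E
  yellow: (718 − 701)² / 701 = 0.4123
  green: (684 − 701)² / 701 = 0.4123
χ² = 0.4123 + 0.4123 = 0.8246 ≈ 0.825
Degrees of freedom = 2 − 1 = 1; critical value at α = 0.01 is 6.635.
Since 0.825 < 6.635, we fail to reject the null hypothesis — the data are consistent with the 1:1 ratio.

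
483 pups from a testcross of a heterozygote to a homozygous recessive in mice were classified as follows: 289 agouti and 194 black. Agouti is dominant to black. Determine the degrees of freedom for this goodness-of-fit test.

1

A testcross of a heterozygote (Aa × aa) gives a 1:1 phenotypic ratio.
A goodness-of-fit test with 2 phenotype classes has df = 2 − 1 = 1.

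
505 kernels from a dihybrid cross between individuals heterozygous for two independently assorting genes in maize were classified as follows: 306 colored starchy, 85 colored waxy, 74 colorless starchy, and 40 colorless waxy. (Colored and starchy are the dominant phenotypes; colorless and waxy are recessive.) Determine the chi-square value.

9.461

A dihybrid F₂ with independent assortment and complete dominance at both loci gives a 9:3:3:1 phenotypic ratio.
Expected counts for N = 505 under a 9:3:3:1 ratio (total parts = 16):
  colored starchy: 505 × 9/16 = 284.0625
  colored waxy: 505 × 3/16 = 94.6875
  colorless starchy: 505 × 3/16 = 94.6875
  colorless waxy: 505 × 1/16 = 31.5625
χ² = Σ (O − E)² / E
  colored starchy: (306 − 284.0625)² / 284.0625 = 1.6942
  colored waxy: (85 − 94.6875)² / 94.6875 = 0.9911
  colorless starchy: (74 − 94.6875)² / 94.6875 = 4.5198
  colorless waxy: (40 − 31.5625)² / 31.5625 = 2.2556
χ² = 1.6942 + 0.9911 + 4.5198 + 2.2556 = 9.4607 ≈ 9.461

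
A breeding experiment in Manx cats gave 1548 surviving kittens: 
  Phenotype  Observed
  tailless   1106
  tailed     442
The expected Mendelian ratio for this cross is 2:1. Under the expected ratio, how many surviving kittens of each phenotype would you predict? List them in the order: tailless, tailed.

1032, 516

Expected counts for N = 1548 under a 2:1 ratio (total parts = 3):
  tailless: 1548 × 2/3 = 1032
  tailed: 1548 × 1/3 = 516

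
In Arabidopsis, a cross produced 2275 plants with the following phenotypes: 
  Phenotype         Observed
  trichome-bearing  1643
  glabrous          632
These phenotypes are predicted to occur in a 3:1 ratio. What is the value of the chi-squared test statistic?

The 3:1 ratio has 4 parts, so with N = 2275 the expected counts are:
  trichome-bearing: 2275 × 3/4 = 1706.25
  glabrous: 2275 × 1/4 = 568.75
χ² = Σ (O − E)² / E
  trichome-bearing: (1643 − 1706.25)² / 1706.25 = 2.3447
  glabrous: (632 − 568.75)² / 568.75 = 7.0340
χ² = 2.3447 + 7.0340 = 9.3787 ≈ 9.379

9.379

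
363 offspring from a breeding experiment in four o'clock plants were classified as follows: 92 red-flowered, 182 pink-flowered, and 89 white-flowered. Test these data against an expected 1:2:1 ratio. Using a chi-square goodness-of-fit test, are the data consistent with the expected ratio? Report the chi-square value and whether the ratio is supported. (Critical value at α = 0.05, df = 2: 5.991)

0.052; consistent

The 1:2:1 ratio has 4 parts, so with N = 363 the expected counts are:
  red-flowered: 363 × 1/4 = 90.75
  pink-flowered: 363 × 2/4 = 181.5
  white-flowered: 363 × 1/4 = 90.75
χ² = Σ (O − E)² / E
  red-flowered: (92 − 90.75)² / 90.75 = 0.0172
  pink-flowered: (182 − 181.5)² / 181.5 = 0.0014
  white-flowered: (89 − 90.75)² / 90.75 = 0.0337
χ² = 0.0172 + 0.0014 + 0.0337 = 0.0523 ≈ 0.052
Degrees of freedom = 3 − 1 = 2; critical value at α = 0.05 is 5.991.
Since 0.052 < 5.991, we fail to reject the null hypothesis — the data are consistent with the 1:2:1 ratio.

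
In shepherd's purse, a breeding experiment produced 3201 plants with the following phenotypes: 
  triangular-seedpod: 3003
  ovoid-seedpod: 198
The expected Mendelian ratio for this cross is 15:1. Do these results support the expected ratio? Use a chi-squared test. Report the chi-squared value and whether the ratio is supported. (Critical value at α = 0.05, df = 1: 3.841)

Total ratio parts = 16. Expected numbers out of 3201:
  triangular-seedpod: 3201 × 15/16 = 3000.9375
  ovoid-seedpod: 3201 × 1/16 = 200.0625
χ² = Σ (O − E)² / E
  triangular-seedpod: (3003 − 3000.9375)² / 3000.9375 = 0.0014
  ovoid-seedpod: (198 − 200.0625)² / 200.0625 = 0.0213
χ² = 0.0014 + 0.0213 = 0.0227 ≈ 0.023
Degrees of freedom = 2 − 1 = 1; critical value at α = 0.05 is 3.841.
Since 0.023 < 3.841, we fail to reject the null hypothesis — the data are consistent with the 15:1 ratio.

0.023; consistent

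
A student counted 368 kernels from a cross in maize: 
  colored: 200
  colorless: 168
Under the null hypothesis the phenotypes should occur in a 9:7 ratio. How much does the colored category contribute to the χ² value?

0.237

The 9:7 ratio has 16 parts, so with N = 368 the expected counts are:
  colored: 368 × 9/16 = 207
  colorless: 368 × 7/16 = 161
Contribution of colored: (200 − 207)² / 207 = 0.2367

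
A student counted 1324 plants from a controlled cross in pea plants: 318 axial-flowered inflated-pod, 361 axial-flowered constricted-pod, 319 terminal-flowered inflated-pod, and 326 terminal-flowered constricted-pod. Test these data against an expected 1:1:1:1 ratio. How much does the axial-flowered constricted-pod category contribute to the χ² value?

2.719

The 1:1:1:1 ratio has 4 parts, so with N = 1324 the expected counts are:
  axial-flowered inflated-pod: 1324 × 1/4 = 331
  axial-flowered constricted-pod: 1324 × 1/4 = 331
  terminal-flowered inflated-pod: 1324 × 1/4 = 331
  terminal-flowered constricted-pod: 1324 × 1/4 = 331
Contribution of axial-flowered constricted-pod: (361 − 331)² / 331 = 2.7190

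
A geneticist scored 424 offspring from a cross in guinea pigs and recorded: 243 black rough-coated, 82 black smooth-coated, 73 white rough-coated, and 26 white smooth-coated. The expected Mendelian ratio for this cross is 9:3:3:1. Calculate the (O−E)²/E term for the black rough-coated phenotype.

Total ratio parts = 16. Expected numbers out of 424:
  black rough-coated: 424 × 9/16 = 238.5
  black smooth-coated: 424 × 3/16 = 79.5
  white rough-coated: 424 × 3/16 = 79.5
  white smooth-coated: 424 × 1/16 = 26.5
Contribution of black rough-coated: (243 − 238.5)² / 238.5 = 0.0849

0.085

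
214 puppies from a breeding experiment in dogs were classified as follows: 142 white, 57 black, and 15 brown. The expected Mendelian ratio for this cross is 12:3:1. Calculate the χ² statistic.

9.427

Expected counts for N = 214 under a 12:3:1 ratio (total parts = 16):
  white: 214 × 12/16 = 160.5
  black: 214 × 3/16 = 40.125
  brown: 214 × 1/16 = 13.375
χ² = Σ (O − E)² / E
  white: (142 − 160.5)² / 160.5 = 2.1324
  black: (57 − 40.125)² / 40.125 = 7.0970
  brown: (15 − 13.375)² / 13.375 = 0.1974
χ² = 2.1324 + 7.0970 + 0.1974 = 9.4268 ≈ 9.427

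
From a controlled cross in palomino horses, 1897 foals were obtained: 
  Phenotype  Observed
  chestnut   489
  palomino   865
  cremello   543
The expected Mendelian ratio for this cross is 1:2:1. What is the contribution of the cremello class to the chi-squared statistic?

9.966

Total ratio parts = 4. Expected numbers out of 1897:
  chestnut: 1897 × 1/4 = 474.25
  palomino: 1897 × 2/4 = 948.5
  cremello: 1897 × 1/4 = 474.25
Contribution of cremello: (543 − 474.25)² / 474.25 = 9.9664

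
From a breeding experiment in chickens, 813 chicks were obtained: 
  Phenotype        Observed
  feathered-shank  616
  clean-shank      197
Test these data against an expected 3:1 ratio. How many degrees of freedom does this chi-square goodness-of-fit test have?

1

A goodness-of-fit test with 2 phenotype classes has df = 2 − 1 = 1.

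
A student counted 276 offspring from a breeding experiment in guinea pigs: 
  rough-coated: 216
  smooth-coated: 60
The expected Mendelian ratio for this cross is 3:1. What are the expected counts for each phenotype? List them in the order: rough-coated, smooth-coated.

Total ratio parts = 4. Expected numbers out of 276:
  rough-coated: 276 × 3/4 = 207
  smooth-coated: 276 × 1/4 = 69

207, 69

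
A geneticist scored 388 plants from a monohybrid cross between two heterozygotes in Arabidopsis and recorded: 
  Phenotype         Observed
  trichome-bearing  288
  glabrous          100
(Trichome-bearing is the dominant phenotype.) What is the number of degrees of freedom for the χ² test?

1

For a monohybrid cross between heterozygotes with complete dominance, the expected phenotypic ratio is 3:1.
A goodness-of-fit test with 2 phenotype classes has df = 2 − 1 = 1.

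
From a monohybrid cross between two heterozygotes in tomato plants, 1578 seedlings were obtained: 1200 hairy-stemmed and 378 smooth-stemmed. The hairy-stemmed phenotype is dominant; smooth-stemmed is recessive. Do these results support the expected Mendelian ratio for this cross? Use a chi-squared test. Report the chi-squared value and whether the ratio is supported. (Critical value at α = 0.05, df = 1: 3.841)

For a monohybrid cross between heterozygotes with complete dominance, the expected phenotypic ratio is 3:1.
Under the 3:1 hypothesis (Σ ratio = 4, N = 1578):
  hairy-stemmed: 1578 × 3/4 = 1183.5
  smooth-stemmed: 1578 × 1/4 = 394.5
χ² = Σ (O − E)² / E
  hairy-stemmed: (1200 − 1183.5)² / 1183.5 = 0.2300
  smooth-stemmed: (378 − 394.5)² / 394.5 = 0.6901
χ² = 0.2300 + 0.6901 = 0.9201 ≈ 0.920
Degrees of freedom = 2 − 1 = 1; critical value at α = 0.05 is 3.841.
Since 0.920 < 3.841, we fail to reject the null hypothesis — the data are consistent with the 3:1 ratio.

0.920; consistent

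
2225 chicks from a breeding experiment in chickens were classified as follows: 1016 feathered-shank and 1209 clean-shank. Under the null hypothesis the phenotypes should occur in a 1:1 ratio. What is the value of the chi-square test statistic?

Under the 1:1 hypothesis (Σ ratio = 2, N = 2225):
  feathered-shank: 2225 × 1/2 = 1112.5
  clean-shank: 2225 × 1/2 = 1112.5
χ² = Σ (O − E)² / E
  feathered-shank: (1016 − 1112.5)² / 1112.5 = 8.3706
  clean-shank: (1209 − 1112.5)² / 1112.5 = 8.3706
χ² = 8.3706 + 8.3706 = 16.7412 ≈ 16.741

16.741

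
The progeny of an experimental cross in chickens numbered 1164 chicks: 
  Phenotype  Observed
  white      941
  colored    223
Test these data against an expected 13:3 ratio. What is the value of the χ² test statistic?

Total ratio parts = 16. Expected numbers out of 1164:
  white: 1164 × 13/16 = 945.75
  colored: 1164 × 3/16 = 218.25
χ² = Σ (O − E)² / E
  white: (941 − 945.75)² / 945.75 = 0.0239
  colored: (223 − 218.25)² / 218.25 = 0.1034
χ² = 0.0239 + 0.1034 = 0.1273 ≈ 0.127

0.127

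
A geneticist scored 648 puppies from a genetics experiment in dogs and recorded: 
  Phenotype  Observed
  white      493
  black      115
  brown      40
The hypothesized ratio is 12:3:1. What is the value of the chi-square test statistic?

Under the 12:3:1 hypothesis (Σ ratio = 16, N = 648):
  white: 648 × 12/16 = 486
  black: 648 × 3/16 = 121.5
  brown: 648 × 1/16 = 40.5
χ² = Σ (O − E)² / E
  white: (493 − 486)² / 486 = 0.1008
  black: (115 − 121.5)² / 121.5 = 0.3477
  brown: (40 − 40.5)² / 40.5 = 0.0062
χ² = 0.1008 + 0.3477 + 0.0062 = 0.4547 ≈ 0.455

0.455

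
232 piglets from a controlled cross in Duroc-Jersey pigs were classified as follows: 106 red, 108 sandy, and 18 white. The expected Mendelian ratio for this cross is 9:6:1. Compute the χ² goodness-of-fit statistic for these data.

Expected counts for N = 232 under a 9:6:1 ratio (total parts = 16):
  red: 232 × 9/16 = 130.5
  sandy: 232 × 6/16 = 87
  white: 232 × 1/16 = 14.5
χ² = Σ (O − E)² / E
  red: (106 − 130.5)² / 130.5 = 4.5996
  sandy: (108 − 87)² / 87 = 5.0690
  white: (18 − 14.5)² / 14.5 = 0.8448
χ² = 4.5996 + 5.0690 + 0.8448 = 10.5134 ≈ 10.513

10.513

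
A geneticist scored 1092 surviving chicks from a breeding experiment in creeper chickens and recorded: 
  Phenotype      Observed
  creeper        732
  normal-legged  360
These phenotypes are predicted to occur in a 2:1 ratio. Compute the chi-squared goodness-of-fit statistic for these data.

0.066

Under the 2:1 hypothesis (Σ ratio = 3, N = 1092):
  creeper: 1092 × 2/3 = 728
  normal-legged: 1092 × 1/3 = 364
χ² = Σ (O − E)² / E
  creeper: (732 − 728)² / 728 = 0.0220
  normal-legged: (360 − 364)² / 364 = 0.0440
χ² = 0.0220 + 0.0440 = 0.066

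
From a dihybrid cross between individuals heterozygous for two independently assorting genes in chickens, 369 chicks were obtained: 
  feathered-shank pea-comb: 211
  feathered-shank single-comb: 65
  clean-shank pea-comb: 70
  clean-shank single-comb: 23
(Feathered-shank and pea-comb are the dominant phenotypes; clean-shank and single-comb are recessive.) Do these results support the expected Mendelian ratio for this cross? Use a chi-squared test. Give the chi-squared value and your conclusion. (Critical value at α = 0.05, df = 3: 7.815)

A dihybrid F₂ with independent assortment and complete dominance at both loci gives a 9:3:3:1 phenotypic ratio.
Under the 9:3:3:1 hypothesis (Σ ratio = 16, N = 369):
  feathered-shank pea-comb: 369 × 9/16 = 207.5625
  feathered-shank single-comb: 369 × 3/16 = 69.1875
  clean-shank pea-comb: 369 × 3/16 = 69.1875
  clean-shank single-comb: 369 × 1/16 = 23.0625
χ² = Σ (O − E)² / E
  feathered-shank pea-comb: (211 − 207.5625)² / 207.5625 = 0.0569
  feathered-shank single-comb: (65 − 69.1875)² / 69.1875 = 0.2534
  clean-shank pea-comb: (70 − 69.1875)² / 69.1875 = 0.0095
  clean-shank single-comb: (23 − 23.0625)² / 23.0625 = 0.0002
χ² = 0.0569 + 0.2534 + 0.0095 + 0.0002 = 0.320
Degrees of freedom = 4 − 1 = 3; critical value at α = 0.05 is 7.815.
Since 0.320 < 7.815, we fail to reject the null hypothesis — the data are consistent with the 9:3:3:1 ratio.

0.320; consistent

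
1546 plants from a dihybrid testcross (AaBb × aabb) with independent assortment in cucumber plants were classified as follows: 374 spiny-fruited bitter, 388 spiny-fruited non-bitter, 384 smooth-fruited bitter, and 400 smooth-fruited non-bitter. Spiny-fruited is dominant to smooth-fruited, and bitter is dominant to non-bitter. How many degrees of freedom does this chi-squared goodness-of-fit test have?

A dihybrid testcross with independent assortment gives a 1:1:1:1 ratio.
A goodness-of-fit test with 4 phenotype classes has df = 4 − 1 = 3.

3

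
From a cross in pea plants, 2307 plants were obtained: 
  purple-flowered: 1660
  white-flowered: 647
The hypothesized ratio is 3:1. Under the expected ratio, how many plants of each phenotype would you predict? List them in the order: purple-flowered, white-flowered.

The 3:1 ratio has 4 parts, so with N = 2307 the expected counts are:
  purple-flowered: 2307 × 3/4 = 1730.25
  white-flowered: 2307 × 1/4 = 576.75

1730.25, 576.75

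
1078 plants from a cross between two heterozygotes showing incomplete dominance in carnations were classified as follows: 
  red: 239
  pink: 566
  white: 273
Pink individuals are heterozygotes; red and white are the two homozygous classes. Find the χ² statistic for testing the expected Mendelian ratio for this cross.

4.850

With incomplete dominance, a heterozygote × heterozygote cross gives a 1:2:1 phenotypic ratio.
Total ratio parts = 4. Expected numbers out of 1078:
  red: 1078 × 1/4 = 269.5
  pink: 1078 × 2/4 = 539
  white: 1078 × 1/4 = 269.5
χ² = Σ (O − E)² / E
  red: (239 − 269.5)² / 269.5 = 3.4518
  pink: (566 − 539)² / 539 = 1.3525
  white: (273 − 269.5)² / 269.5 = 0.0455
χ² = 3.4518 + 1.3525 + 0.0455 = 4.8498 ≈ 4.850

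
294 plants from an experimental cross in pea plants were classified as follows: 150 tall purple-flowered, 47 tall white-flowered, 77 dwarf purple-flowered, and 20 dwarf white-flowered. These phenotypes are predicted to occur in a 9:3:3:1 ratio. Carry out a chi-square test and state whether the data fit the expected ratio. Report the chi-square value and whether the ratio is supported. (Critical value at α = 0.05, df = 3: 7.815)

11.451; not consistent

Total ratio parts = 16. Expected numbers out of 294:
  tall purple-flowered: 294 × 9/16 = 165.375
  tall white-flowered: 294 × 3/16 = 55.125
  dwarf purple-flowered: 294 × 3/16 = 55.125
  dwarf white-flowered: 294 × 1/16 = 18.375
χ² = Σ (O − E)² / E
  tall purple-flowered: (150 − 165.375)² / 165.375 = 1.4294
  tall white-flowered: (47 − 55.125)² / 55.125 = 1.1976
  dwarf purple-flowered: (77 − 55.125)² / 55.125 = 8.6806
  dwarf white-flowered: (20 − 18.375)² / 18.375 = 0.1437
χ² = 1.4294 + 1.1976 + 8.6806 + 0.1437 = 11.4513 ≈ 11.451
Degrees of freedom = 4 − 1 = 3; critical value at α = 0.05 is 7.815.
Since 11.451 > 7.815, we reject the null hypothesis — the data do not fit the 9:3:3:1 ratio.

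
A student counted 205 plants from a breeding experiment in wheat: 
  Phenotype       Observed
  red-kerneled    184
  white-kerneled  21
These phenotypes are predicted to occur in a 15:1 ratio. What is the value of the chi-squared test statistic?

5.581

The 15:1 ratio has 16 parts, so with N = 205 the expected counts are:
  red-kerneled: 205 × 15/16 = 192.1875
  white-kerneled: 205 × 1/16 = 12.8125
χ² = Σ (O − E)² / E
  red-kerneled: (184 − 192.1875)² / 192.1875 = 0.3488
  white-kerneled: (21 − 12.8125)² / 12.8125 = 5.2320
χ² = 0.3488 + 5.2320 = 5.5808 ≈ 5.581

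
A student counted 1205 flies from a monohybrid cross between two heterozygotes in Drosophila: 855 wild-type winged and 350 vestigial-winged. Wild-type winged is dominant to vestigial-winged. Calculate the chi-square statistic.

For a monohybrid cross between heterozygotes with complete dominance, the expected phenotypic ratio is 3:1.
Expected counts for N = 1205 under a 3:1 ratio (total parts = 4):
  wild-type winged: 1205 × 3/4 = 903.75
  vestigial-winged: 1205 × 1/4 = 301.25
χ² = Σ (O − E)² / E
  wild-type winged: (855 − 903.75)² / 903.75 = 2.6297
  vestigial-winged: (350 − 301.25)² / 301.25 = 7.8890
χ² = 2.6297 + 7.8890 = 10.5187 ≈ 10.519

10.519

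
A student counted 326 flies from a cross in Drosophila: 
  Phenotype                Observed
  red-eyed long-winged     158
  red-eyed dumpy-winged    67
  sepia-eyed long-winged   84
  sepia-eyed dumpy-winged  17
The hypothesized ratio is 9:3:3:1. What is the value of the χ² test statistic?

13.196

Under the 9:3:3:1 hypothesis (Σ ratio = 16, N = 326):
  red-eyed long-winged: 326 × 9/16 = 183.375
  red-eyed dumpy-winged: 326 × 3/16 = 61.125
  sepia-eyed long-winged: 326 × 3/16 = 61.125
  sepia-eyed dumpy-winged: 326 × 1/16 = 20.375
χ² = Σ (O − E)² / E
  red-eyed long-winged: (158 − 183.375)² / 183.375 = 3.5113
  red-eyed dumpy-winged: (67 − 61.125)² / 61.125 = 0.5647
  sepia-eyed long-winged: (84 − 61.125)² / 61.125 = 8.5606
  sepia-eyed dumpy-winged: (17 − 20.375)² / 20.375 = 0.5590
χ² = 3.5113 + 0.5647 + 8.5606 + 0.5590 = 13.1956 ≈ 13.196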